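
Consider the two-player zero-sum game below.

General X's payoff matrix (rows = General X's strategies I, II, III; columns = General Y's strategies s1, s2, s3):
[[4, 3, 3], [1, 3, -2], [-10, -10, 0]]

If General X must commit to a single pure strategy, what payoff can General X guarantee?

3

The worst-case payoff for each row is I: 3, II: -2, III: -10.
The best of these is 3.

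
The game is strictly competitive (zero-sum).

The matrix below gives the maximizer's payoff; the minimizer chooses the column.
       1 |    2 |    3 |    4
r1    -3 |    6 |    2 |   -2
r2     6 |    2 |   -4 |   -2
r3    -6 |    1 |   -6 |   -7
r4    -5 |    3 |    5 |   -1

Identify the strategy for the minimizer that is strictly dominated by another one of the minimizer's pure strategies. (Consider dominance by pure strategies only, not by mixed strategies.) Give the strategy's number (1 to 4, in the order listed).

The minimizer prefers columns that give the maximizer less. Compare 2 with 4: -2 < 6, -2 < 2, -7 < 1, -1 < 3.
So 4 strictly dominates 2 for the minimizer; 2 is strictly dominated.

2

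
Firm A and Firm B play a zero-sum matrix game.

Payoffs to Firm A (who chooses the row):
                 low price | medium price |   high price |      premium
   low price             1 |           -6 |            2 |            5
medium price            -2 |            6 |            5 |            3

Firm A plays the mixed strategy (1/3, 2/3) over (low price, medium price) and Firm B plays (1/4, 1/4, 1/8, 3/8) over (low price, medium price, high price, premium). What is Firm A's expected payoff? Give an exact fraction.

17/8

Against (1/4, 1/4, 1/8, 3/8), each row's expected payoff is low price: 7/8; medium price: 11/4.
Taking the (1/3, 2/3)-weighted average: (1/3)·(7/8) + (2/3)·(11/4) = 17/8.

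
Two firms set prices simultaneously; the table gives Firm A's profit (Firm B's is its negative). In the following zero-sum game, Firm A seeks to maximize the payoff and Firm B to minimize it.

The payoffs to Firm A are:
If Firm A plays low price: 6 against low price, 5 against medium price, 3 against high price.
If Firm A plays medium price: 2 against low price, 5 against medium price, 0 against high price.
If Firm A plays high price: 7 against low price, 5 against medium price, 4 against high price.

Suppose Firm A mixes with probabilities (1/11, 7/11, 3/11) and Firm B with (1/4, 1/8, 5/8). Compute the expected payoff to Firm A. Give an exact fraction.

53/22

Against (1/4, 1/8, 5/8), each row's expected payoff is low price: 4; medium price: 9/8; high price: 39/8.
Taking the (1/11, 7/11, 3/11)-weighted average: (1/11)·(4) + (7/11)·(9/8) + (3/11)·(39/8) = 53/22.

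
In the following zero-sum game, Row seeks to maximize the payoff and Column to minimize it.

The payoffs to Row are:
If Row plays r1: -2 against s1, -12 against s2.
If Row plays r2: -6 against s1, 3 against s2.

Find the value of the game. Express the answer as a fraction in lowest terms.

Row minima are -12 and -6, so Row's maximin is -6; column maxima are -2 and 3, so Column's minimax is -2. These differ, so the equilibrium is in mixed strategies.
Let Row play r1 with probability p. Column is indifferent when −2p − 6(1−p) = −12p + 3(1−p), giving p = 9/19.
Let Column play s1 with probability q. Row is indifferent when −2q − 12(1−q) = −6q + 3(1−q), giving q = 15/19.
The value is -2·(15/19) + (-12)·(4/19) = -78/19.

-78/19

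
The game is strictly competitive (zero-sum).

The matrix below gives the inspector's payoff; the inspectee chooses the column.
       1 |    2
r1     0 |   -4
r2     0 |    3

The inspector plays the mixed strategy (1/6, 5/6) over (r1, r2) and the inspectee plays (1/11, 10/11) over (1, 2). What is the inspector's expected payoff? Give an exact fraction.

Against (1/11, 10/11), each row's expected payoff is r1: -40/11; r2: 30/11.
Taking the (1/6, 5/6)-weighted average: (1/6)·(-40/11) + (5/6)·(30/11) = 5/3.

5/3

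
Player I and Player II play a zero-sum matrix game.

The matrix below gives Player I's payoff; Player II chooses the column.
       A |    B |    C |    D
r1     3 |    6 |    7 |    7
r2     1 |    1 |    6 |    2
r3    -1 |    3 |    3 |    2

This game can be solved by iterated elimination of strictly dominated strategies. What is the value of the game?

3

Column C is strictly dominated by A for Player II (3<7, 1<6, -1<3); eliminate C.
Row r3 is strictly dominated by row r1 (3>-1, 6>3, 7>2); eliminate r3.
Row r2 is strictly dominated by row r1 (3>1, 6>1, 7>2); eliminate r2.
Column B is strictly dominated by A for Player II (3<6); eliminate B.
Column D is strictly dominated by A for Player II (3<7); eliminate D.
Only (r1, A) remains, with payoff 3.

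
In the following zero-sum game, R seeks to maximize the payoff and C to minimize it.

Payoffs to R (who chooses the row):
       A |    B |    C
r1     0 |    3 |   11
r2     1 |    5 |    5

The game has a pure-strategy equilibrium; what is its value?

1

Row minima: 0, 1 → R's maximin is 1.
Column maxima: 1, 5, 11 → C's minimax is 1.
They coincide at (r2, A), so the value is 1.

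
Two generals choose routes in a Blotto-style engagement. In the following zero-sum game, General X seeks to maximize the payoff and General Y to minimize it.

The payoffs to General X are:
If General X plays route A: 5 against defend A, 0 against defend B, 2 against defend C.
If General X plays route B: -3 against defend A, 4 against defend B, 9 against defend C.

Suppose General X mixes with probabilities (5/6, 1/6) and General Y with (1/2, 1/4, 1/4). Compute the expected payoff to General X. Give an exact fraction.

Against (1/2, 1/4, 1/4), each row's expected payoff is route A: 3; route B: 7/4.
Taking the (5/6, 1/6)-weighted average: (5/6)·(3) + (1/6)·(7/4) = 67/24.

67/24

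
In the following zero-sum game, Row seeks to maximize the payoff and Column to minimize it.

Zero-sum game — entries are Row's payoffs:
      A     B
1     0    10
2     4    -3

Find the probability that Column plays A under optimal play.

13/17

Row minima are 0 and -3, so Row's maximin is 0; column maxima are 4 and 10, so Column's minimax is 4. These differ, so the equilibrium is in mixed strategies.
Let Column play A with probability q. Row is indifferent when 10(1−q) = 4q − 3(1−q), giving q = 13/17.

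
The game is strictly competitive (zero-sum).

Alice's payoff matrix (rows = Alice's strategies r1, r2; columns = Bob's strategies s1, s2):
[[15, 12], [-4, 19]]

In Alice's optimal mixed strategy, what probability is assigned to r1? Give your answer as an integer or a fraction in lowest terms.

Row minima are 12 and -4, so Alice's maximin is 12; column maxima are 15 and 19, so Bob's minimax is 15. These differ, so the equilibrium is in mixed strategies.
Let Alice play r1 with probability p. Bob is indifferent when 15p − 4(1−p) = 12p + 19(1−p), giving p = 23/26.

23/26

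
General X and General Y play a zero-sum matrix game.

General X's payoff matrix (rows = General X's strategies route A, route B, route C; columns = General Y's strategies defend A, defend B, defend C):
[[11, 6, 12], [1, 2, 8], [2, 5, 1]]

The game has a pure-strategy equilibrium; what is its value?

6

Row minima: 6, 1, 1 → General X's maximin is 6.
Column maxima: 11, 6, 12 → General Y's minimax is 6.
They coincide at (route A, defend B), so the value is 6.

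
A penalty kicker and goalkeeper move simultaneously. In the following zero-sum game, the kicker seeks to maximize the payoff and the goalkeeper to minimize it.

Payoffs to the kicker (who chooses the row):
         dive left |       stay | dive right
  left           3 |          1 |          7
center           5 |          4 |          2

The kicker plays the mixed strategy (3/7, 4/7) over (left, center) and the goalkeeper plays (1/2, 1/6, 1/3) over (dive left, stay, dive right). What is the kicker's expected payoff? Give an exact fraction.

82/21

Against (1/2, 1/6, 1/3), each row's expected payoff is left: 4; center: 23/6.
Taking the (3/7, 4/7)-weighted average: (3/7)·(4) + (4/7)·(23/6) = 82/21.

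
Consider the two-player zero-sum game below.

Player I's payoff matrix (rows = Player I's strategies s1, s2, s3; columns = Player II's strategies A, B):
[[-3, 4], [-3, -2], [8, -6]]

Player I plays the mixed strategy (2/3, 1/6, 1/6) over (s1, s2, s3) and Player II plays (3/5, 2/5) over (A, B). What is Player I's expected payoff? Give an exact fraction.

-1/6

Against (3/5, 2/5), each row's expected payoff is s1: -1/5; s2: -13/5; s3: 12/5.
Taking the (2/3, 1/6, 1/6)-weighted average: (2/3)·(-1/5) + (1/6)·(-13/5) + (1/6)·(12/5) = -1/6.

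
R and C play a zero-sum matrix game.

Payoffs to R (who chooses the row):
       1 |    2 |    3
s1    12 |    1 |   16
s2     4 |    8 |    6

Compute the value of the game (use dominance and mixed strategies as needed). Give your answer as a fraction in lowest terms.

92/15

Column 3 is strictly dominated by 1 for C (it gives R more in every row).
The remaining 2×2 game on (s1, s2) × (1, 2) has no saddle point. Let R play s1 with probability p; indifference gives 12p + 4(1−p) = p + 8(1−p), so p = 4/15.
Similarly C's optimal q on 1 is 7/15, and the value is 12·(7/15) + (1)·(8/15) = 92/15.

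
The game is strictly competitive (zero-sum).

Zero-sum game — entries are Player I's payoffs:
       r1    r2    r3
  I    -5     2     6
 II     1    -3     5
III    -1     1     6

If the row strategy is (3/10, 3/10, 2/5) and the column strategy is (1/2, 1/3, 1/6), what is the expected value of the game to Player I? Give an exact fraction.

11/60

Against (1/2, 1/3, 1/6), each row's expected payoff is I: -5/6; II: 1/3; III: 5/6.
Taking the (3/10, 3/10, 2/5)-weighted average: (3/10)·(-5/6) + (3/10)·(1/3) + (2/5)·(5/6) = 11/60.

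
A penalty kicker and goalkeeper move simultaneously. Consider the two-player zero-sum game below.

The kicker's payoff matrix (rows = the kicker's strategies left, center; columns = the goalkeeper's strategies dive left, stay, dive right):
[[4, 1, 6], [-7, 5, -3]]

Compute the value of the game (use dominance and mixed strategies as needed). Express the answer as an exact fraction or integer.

9/5

Column dive right is strictly dominated by dive left for the goalkeeper (it gives the kicker more in every row).
The remaining 2×2 game on (left, center) × (dive left, stay) has no saddle point. Let the kicker play left with probability p; indifference gives 4p − 7(1−p) = p + 5(1−p), so p = 4/5.
Similarly the goalkeeper's optimal q on dive left is 4/15, and the value is 4·(4/15) + (1)·(11/15) = 9/5.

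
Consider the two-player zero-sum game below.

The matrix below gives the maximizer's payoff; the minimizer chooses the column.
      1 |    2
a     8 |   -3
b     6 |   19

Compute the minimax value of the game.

85/12

Row minima are -3 and 6, so the maximizer's maximin is 6; column maxima are 8 and 19, so the minimizer's minimax is 8. These differ, so the equilibrium is in mixed strategies.
Let the maximizer play a with probability p. The minimizer is indifferent when 8p + 6(1−p) = −3p + 19(1−p), giving p = 13/24.
Let the minimizer play 1 with probability q. The maximizer is indifferent when 8q − 3(1−q) = 6q + 19(1−q), giving q = 11/12.
The value is 8·(11/12) + (-3)·(1/12) = 85/12.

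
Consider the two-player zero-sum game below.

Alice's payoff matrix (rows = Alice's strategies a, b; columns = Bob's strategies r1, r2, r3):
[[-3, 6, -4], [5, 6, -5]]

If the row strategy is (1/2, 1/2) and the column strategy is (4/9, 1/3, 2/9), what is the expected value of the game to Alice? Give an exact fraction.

13/9

Against (4/9, 1/3, 2/9), each row's expected payoff is a: -2/9; b: 28/9.
Taking the (1/2, 1/2)-weighted average: (1/2)·(-2/9) + (1/2)·(28/9) = 13/9.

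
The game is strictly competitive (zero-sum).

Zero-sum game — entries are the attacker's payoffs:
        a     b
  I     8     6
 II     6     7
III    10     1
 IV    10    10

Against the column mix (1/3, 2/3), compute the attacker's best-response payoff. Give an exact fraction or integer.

10

I: (8)·(1/3) + (6)·(2/3) = 20/3.
II: (6)·(1/3) + (7)·(2/3) = 20/3.
III: (10)·(1/3) + (1)·(2/3) = 4.
IV: (10)·(1/3) + (10)·(2/3) = 10.
The best pure response is IV with expected payoff 10.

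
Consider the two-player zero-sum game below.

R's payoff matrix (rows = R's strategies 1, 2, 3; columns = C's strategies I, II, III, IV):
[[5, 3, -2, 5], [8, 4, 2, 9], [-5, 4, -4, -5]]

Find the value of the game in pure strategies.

2

Row minima: -2, 2, -5 → R's maximin is 2.
Column maxima: 8, 4, 2, 9 → C's minimax is 2.
They coincide at (2, III), so the value is 2.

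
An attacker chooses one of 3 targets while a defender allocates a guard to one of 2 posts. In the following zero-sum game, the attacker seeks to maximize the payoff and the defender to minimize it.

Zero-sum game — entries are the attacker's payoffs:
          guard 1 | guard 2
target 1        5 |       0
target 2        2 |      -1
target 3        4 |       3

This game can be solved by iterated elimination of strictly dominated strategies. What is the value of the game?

3

Column guard 1 is strictly dominated by guard 2 for the defender (0<5, -1<2, 3<4); eliminate guard 1.
Row target 2 is strictly dominated by row target 1 (0>-1); eliminate target 2.
Row target 1 is strictly dominated by row target 3 (3>0); eliminate target 1.
Only (target 3, guard 2) remains, with payoff 3.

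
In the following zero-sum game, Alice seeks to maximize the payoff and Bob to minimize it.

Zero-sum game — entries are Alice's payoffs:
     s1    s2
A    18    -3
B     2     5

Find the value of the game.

Row minima are -3 and 2, so Alice's maximin is 2; column maxima are 18 and 5, so Bob's minimax is 5. These differ, so the equilibrium is in mixed strategies.
Let Alice play A with probability p. Bob is indifferent when 18p + 2(1−p) = −3p + 5(1−p), giving p = 1/8.
Let Bob play s1 with probability q. Alice is indifferent when 18q − 3(1−q) = 2q + 5(1−q), giving q = 1/3.
The value is 18·(1/3) + (-3)·(2/3) = 4.

4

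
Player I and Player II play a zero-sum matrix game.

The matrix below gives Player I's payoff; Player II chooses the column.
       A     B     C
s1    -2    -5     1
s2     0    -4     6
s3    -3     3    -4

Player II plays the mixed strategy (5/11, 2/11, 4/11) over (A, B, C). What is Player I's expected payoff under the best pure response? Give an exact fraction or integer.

s1: (-2)·(5/11) + (-5)·(2/11) + (1)·(4/11) = -16/11.
s2: (0)·(5/11) + (-4)·(2/11) + (6)·(4/11) = 16/11.
s3: (-3)·(5/11) + (3)·(2/11) + (-4)·(4/11) = -25/11.
The best pure response is s2 with expected payoff 16/11.

16/11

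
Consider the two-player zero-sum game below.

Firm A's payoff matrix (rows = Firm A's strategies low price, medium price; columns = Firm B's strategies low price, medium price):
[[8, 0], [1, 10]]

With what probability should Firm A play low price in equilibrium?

9/17

Row minima are 0 and 1, so Firm A's maximin is 1; column maxima are 8 and 10, so Firm B's minimax is 8. These differ, so the equilibrium is in mixed strategies.
Let Firm A play low price with probability p. Firm B is indifferent when 8p + (1−p) = 10(1−p), giving p = 9/17.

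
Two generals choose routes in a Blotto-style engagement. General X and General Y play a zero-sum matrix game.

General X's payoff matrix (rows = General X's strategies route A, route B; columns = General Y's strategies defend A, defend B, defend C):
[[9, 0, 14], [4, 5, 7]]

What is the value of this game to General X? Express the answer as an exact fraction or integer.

9/2

Column defend C is strictly dominated by defend A for General Y (it gives General X more in every row).
The remaining 2×2 game on (route A, route B) × (defend A, defend B) has no saddle point. Let General X play route A with probability p; indifference gives 9p + 4(1−p) = 5(1−p), so p = 1/10.
Similarly General Y's optimal q on defend A is 1/2, and the value is 9·(1/2) + (0)·(1/2) = 9/2.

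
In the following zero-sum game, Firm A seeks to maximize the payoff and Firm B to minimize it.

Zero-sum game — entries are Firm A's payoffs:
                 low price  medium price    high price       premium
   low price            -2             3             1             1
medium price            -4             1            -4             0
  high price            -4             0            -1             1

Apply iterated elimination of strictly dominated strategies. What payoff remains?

-2

Column premium is strictly dominated by low price for Firm B (-2<1, -4<0, -4<1); eliminate premium.
Column medium price is strictly dominated by low price for Firm B (-2<3, -4<1, -4<0); eliminate medium price.
Row medium price is strictly dominated by row low price (-2>-4, 1>-4); eliminate medium price.
Row high price is strictly dominated by row low price (-2>-4, 1>-1); eliminate high price.
Column high price is strictly dominated by low price for Firm B (-2<1); eliminate high price.
Only (low price, low price) remains, with payoff -2.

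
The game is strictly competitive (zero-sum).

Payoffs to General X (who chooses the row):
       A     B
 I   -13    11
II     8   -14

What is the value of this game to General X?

-47/23

Row minima are -13 and -14, so General X's maximin is -13; column maxima are 8 and 11, so General Y's minimax is 8. These differ, so the equilibrium is in mixed strategies.
Let General X play I with probability p. General Y is indifferent when −13p + 8(1−p) = 11p − 14(1−p), giving p = 11/23.
Let General Y play A with probability q. General X is indifferent when −13q + 11(1−q) = 8q − 14(1−q), giving q = 25/46.
The value is -13·(25/46) + (11)·(21/46) = -47/23.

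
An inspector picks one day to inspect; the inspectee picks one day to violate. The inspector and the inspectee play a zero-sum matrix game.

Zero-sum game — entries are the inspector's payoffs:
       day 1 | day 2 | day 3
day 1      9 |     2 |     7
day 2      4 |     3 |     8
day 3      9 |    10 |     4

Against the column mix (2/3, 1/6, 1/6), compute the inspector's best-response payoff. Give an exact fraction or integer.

25/3

day 1: (9)·(2/3) + (2)·(1/6) + (7)·(1/6) = 15/2.
day 2: (4)·(2/3) + (3)·(1/6) + (8)·(1/6) = 9/2.
day 3: (9)·(2/3) + (10)·(1/6) + (4)·(1/6) = 25/3.
The best pure response is day 3 with expected payoff 25/3.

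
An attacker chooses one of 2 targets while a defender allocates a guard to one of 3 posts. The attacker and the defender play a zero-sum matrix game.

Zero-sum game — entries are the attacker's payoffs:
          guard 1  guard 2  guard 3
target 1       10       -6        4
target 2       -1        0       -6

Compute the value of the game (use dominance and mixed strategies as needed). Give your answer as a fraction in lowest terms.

Column guard 1 is strictly dominated by guard 3 for the defender (it gives the attacker more in every row).
The remaining 2×2 game on (target 1, target 2) × (guard 2, guard 3) has no saddle point. Let the attacker play target 1 with probability p; indifference gives −6p = 4p − 6(1−p), so p = 3/8.
Similarly the defender's optimal q on guard 2 is 5/8, and the value is -6·(5/8) + (4)·(3/8) = -9/4.

-9/4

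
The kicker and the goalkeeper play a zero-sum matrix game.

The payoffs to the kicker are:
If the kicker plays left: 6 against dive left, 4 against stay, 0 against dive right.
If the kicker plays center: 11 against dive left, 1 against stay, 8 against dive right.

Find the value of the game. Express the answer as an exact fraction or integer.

Column dive left is strictly dominated by dive right for the goalkeeper (it gives the kicker more in every row).
The remaining 2×2 game on (left, center) × (stay, dive right) has no saddle point. Let the kicker play left with probability p; indifference gives 4p + (1−p) = 8(1−p), so p = 7/11.
Similarly the goalkeeper's optimal q on stay is 8/11, and the value is 4·(8/11) + (0)·(3/11) = 32/11.

32/11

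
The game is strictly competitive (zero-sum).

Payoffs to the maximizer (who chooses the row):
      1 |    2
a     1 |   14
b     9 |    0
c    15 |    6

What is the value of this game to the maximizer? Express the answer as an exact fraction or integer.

102/11

Row b is strictly dominated by row c, so the maximizer never plays it.
The remaining 2×2 game on (a, c) × (1, 2) has no saddle point. Let the maximizer play a with probability p; indifference gives p + 15(1−p) = 14p + 6(1−p), so p = 9/22.
Similarly the minimizer's optimal q on 1 is 4/11, and the value is 1·(4/11) + (14)·(7/11) = 102/11.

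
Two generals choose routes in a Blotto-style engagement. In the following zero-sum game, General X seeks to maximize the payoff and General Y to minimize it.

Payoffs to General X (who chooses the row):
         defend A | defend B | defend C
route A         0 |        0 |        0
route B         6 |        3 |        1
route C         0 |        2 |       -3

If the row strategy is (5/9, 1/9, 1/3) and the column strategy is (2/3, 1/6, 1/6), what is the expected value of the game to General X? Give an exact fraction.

25/54

Against (2/3, 1/6, 1/6), each row's expected payoff is route A: 0; route B: 14/3; route C: -1/6.
Taking the (5/9, 1/9, 1/3)-weighted average: (5/9)·(0) + (1/9)·(14/3) + (1/3)·(-1/6) = 25/54.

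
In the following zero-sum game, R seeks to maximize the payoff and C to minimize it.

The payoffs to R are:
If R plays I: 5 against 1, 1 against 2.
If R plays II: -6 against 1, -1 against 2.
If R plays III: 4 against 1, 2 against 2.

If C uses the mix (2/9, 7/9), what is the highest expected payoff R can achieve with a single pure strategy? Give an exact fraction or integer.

22/9

I: (5)·(2/9) + (1)·(7/9) = 17/9.
II: (-6)·(2/9) + (-1)·(7/9) = -19/9.
III: (4)·(2/9) + (2)·(7/9) = 22/9.
The best pure response is III with expected payoff 22/9.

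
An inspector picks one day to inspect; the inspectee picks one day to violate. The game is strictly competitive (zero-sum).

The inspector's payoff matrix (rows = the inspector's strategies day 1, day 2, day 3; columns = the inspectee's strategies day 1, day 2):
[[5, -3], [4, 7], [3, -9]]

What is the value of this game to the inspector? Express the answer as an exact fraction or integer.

47/11

Row day 3 is strictly dominated by row day 1, so the inspector never plays it.
The remaining 2×2 game on (day 1, day 2) × (day 1, day 2) has no saddle point. Let the inspector play day 1 with probability p; indifference gives 5p + 4(1−p) = −3p + 7(1−p), so p = 3/11.
Similarly the inspectee's optimal q on day 1 is 10/11, and the value is 5·(10/11) + (-3)·(1/11) = 47/11.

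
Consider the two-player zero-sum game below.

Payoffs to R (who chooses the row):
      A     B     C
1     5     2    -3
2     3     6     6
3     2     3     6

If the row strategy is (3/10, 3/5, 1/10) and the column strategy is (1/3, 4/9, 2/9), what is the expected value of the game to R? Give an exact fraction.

Against (1/3, 4/9, 2/9), each row's expected payoff is 1: 17/9; 2: 5; 3: 10/3.
Taking the (3/10, 3/5, 1/10)-weighted average: (3/10)·(17/9) + (3/5)·(5) + (1/10)·(10/3) = 39/10.

39/10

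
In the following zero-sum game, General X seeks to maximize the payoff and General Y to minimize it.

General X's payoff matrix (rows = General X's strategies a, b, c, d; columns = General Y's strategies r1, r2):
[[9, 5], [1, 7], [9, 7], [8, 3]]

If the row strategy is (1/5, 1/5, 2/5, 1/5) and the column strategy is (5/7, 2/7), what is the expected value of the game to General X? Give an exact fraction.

34/5

Against (5/7, 2/7), each row's expected payoff is a: 55/7; b: 19/7; c: 59/7; d: 46/7.
Taking the (1/5, 1/5, 2/5, 1/5)-weighted average: (1/5)·(55/7) + (1/5)·(19/7) + (2/5)·(59/7) + (1/5)·(46/7) = 34/5.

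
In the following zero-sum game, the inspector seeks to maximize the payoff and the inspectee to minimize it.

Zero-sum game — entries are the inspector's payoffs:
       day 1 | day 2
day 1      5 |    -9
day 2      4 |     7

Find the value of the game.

71/17

Row minima are -9 and 4, so the inspector's maximin is 4; column maxima are 5 and 7, so the inspectee's minimax is 5. These differ, so the equilibrium is in mixed strategies.
Let the inspector play day 1 with probability p. The inspectee is indifferent when 5p + 4(1−p) = −9p + 7(1−p), giving p = 3/17.
Let the inspectee play day 1 with probability q. The inspector is indifferent when 5q − 9(1−q) = 4q + 7(1−q), giving q = 16/17.
The value is 5·(16/17) + (-9)·(1/17) = 71/17.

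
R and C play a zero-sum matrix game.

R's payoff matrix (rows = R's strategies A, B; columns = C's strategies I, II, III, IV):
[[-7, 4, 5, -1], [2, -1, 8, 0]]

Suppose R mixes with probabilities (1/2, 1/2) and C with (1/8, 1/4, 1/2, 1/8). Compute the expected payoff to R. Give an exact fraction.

13/4

Against (1/8, 1/4, 1/2, 1/8), each row's expected payoff is A: 5/2; B: 4.
Taking the (1/2, 1/2)-weighted average: (1/2)·(5/2) + (1/2)·(4) = 13/4.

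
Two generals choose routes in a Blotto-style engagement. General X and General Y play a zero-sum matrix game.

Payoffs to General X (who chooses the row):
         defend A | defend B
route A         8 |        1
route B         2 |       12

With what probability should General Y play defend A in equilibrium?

Row minima are 1 and 2, so General X's maximin is 2; column maxima are 8 and 12, so General Y's minimax is 8. These differ, so the equilibrium is in mixed strategies.
Let General Y play defend A with probability q. General X is indifferent when 8q + (1−q) = 2q + 12(1−q), giving q = 11/17.

11/17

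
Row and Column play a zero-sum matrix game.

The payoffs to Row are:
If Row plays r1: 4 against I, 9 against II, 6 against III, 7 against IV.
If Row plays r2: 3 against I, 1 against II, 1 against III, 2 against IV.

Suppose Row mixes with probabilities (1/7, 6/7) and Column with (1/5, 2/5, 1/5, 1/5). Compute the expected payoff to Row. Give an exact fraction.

83/35

Against (1/5, 2/5, 1/5, 1/5), each row's expected payoff is r1: 7; r2: 8/5.
Taking the (1/7, 6/7)-weighted average: (1/7)·(7) + (6/7)·(8/5) = 83/35.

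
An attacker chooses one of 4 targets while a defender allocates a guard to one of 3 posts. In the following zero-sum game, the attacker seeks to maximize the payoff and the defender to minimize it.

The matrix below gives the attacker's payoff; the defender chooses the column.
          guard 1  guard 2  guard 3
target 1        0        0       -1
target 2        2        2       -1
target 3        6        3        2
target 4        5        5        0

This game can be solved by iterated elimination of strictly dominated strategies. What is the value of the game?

2

Column guard 2 is strictly dominated by guard 3 for the defender (-1<0, -1<2, 2<3, 0<5); eliminate guard 2.
Row target 2 is strictly dominated by row target 3 (6>2, 2>-1); eliminate target 2.
Row target 1 is strictly dominated by row target 3 (6>0, 2>-1); eliminate target 1.
Column guard 1 is strictly dominated by guard 3 for the defender (2<6, 0<5); eliminate guard 1.
Row target 4 is strictly dominated by row target 3 (2>0); eliminate target 4.
Only (target 3, guard 3) remains, with payoff 2.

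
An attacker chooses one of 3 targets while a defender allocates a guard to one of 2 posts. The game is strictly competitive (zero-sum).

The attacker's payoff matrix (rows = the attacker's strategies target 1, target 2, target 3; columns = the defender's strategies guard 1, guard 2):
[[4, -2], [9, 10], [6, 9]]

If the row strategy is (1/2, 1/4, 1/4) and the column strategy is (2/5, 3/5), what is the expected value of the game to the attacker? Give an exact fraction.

91/20

Against (2/5, 3/5), each row's expected payoff is target 1: 2/5; target 2: 48/5; target 3: 39/5.
Taking the (1/2, 1/4, 1/4)-weighted average: (1/2)·(2/5) + (1/4)·(48/5) + (1/4)·(39/5) = 91/20.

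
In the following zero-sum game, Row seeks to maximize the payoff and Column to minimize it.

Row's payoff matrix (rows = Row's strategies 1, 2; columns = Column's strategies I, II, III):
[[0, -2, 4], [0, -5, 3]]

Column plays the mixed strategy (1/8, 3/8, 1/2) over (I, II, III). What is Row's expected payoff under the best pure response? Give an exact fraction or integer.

1: (0)·(1/8) + (-2)·(3/8) + (4)·(1/2) = 5/4.
2: (0)·(1/8) + (-5)·(3/8) + (3)·(1/2) = -3/8.
The best pure response is 1 with expected payoff 5/4.

5/4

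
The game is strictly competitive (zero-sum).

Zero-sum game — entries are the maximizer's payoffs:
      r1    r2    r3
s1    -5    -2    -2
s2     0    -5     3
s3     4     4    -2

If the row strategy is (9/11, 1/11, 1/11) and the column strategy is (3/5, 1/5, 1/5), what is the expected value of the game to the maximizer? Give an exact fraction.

Against (3/5, 1/5, 1/5), each row's expected payoff is s1: -19/5; s2: -2/5; s3: 14/5.
Taking the (9/11, 1/11, 1/11)-weighted average: (9/11)·(-19/5) + (1/11)·(-2/5) + (1/11)·(14/5) = -159/55.

-159/55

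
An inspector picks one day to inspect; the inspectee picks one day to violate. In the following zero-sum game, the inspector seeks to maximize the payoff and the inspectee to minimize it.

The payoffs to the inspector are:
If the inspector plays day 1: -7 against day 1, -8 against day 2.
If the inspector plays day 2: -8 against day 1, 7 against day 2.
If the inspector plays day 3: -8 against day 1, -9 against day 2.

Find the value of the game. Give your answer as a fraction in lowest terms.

Row day 3 is strictly dominated by row day 1, so the inspector never plays it.
The remaining 2×2 game on (day 1, day 2) × (day 1, day 2) has no saddle point. Let the inspector play day 1 with probability p; indifference gives −7p − 8(1−p) = −8p + 7(1−p), so p = 15/16.
Similarly the inspectee's optimal q on day 1 is 15/16, and the value is -7·(15/16) + (-8)·(1/16) = -113/16.

-113/16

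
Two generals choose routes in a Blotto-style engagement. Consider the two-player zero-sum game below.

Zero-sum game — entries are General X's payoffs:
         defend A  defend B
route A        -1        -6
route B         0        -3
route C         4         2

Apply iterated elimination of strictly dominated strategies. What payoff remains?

Column defend A is strictly dominated by defend B for General Y (-6<-1, -3<0, 2<4); eliminate defend A.
Row route B is strictly dominated by row route C (2>-3); eliminate route B.
Row route A is strictly dominated by row route C (2>-6); eliminate route A.
Only (route C, defend B) remains, with payoff 2.

2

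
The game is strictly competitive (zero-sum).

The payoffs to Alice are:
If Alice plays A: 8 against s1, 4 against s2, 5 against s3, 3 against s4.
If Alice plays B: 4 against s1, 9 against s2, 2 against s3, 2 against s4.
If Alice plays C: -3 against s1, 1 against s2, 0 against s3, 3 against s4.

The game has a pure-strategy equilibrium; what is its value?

Row minima: 3, 2, -3 → Alice's maximin is 3.
Column maxima: 8, 9, 5, 3 → Bob's minimax is 3.
They coincide at (A, s4), so the value is 3.

3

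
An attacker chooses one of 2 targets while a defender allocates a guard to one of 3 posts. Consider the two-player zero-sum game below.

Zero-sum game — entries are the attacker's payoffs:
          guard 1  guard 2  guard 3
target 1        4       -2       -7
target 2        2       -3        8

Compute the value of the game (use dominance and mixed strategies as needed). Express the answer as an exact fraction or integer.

-37/16

Column guard 1 is strictly dominated by guard 2 for the defender (it gives the attacker more in every row).
The remaining 2×2 game on (target 1, target 2) × (guard 2, guard 3) has no saddle point. Let the attacker play target 1 with probability p; indifference gives −2p − 3(1−p) = −7p + 8(1−p), so p = 11/16.
Similarly the defender's optimal q on guard 2 is 15/16, and the value is -2·(15/16) + (-7)·(1/16) = -37/16.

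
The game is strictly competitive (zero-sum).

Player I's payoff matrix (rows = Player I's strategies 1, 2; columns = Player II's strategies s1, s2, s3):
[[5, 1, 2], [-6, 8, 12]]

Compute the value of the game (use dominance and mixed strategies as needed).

23/9

Column s3 is strictly dominated by s2 for Player II (it gives Player I more in every row).
The remaining 2×2 game on (1, 2) × (s1, s2) has no saddle point. Let Player I play 1 with probability p; indifference gives 5p − 6(1−p) = p + 8(1−p), so p = 7/9.
Similarly Player II's optimal q on s1 is 7/18, and the value is 5·(7/18) + (1)·(11/18) = 23/9.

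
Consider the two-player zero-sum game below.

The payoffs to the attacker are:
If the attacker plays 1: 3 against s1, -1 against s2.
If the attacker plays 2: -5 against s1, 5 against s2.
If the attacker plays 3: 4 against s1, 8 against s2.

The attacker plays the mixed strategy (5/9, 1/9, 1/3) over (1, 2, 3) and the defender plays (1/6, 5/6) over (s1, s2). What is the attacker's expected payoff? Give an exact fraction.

71/27

Against (1/6, 5/6), each row's expected payoff is 1: -1/3; 2: 10/3; 3: 22/3.
Taking the (5/9, 1/9, 1/3)-weighted average: (5/9)·(-1/3) + (1/9)·(10/3) + (1/3)·(22/3) = 71/27.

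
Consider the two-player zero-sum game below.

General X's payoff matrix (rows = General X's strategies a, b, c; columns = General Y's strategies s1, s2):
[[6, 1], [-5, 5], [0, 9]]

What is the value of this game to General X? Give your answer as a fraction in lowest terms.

27/7

Row b is strictly dominated by row c, so General X never plays it.
The remaining 2×2 game on (a, c) × (s1, s2) has no saddle point. Let General X play a with probability p; indifference gives 6p = p + 9(1−p), so p = 9/14.
Similarly General Y's optimal q on s1 is 4/7, and the value is 6·(4/7) + (1)·(3/7) = 27/7.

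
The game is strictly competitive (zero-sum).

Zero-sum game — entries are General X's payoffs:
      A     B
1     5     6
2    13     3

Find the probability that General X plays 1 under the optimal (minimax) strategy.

Row minima are 5 and 3, so General X's maximin is 5; column maxima are 13 and 6, so General Y's minimax is 6. These differ, so the equilibrium is in mixed strategies.
Let General X play 1 with probability p. General Y is indifferent when 5p + 13(1−p) = 6p + 3(1−p), giving p = 10/11.

10/11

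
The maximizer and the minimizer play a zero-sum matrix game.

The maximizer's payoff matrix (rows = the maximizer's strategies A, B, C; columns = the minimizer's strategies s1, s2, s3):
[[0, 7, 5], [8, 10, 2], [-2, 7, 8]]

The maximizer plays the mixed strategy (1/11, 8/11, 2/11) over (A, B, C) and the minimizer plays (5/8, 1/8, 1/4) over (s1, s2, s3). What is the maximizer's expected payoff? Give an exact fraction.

Against (5/8, 1/8, 1/4), each row's expected payoff is A: 17/8; B: 27/4; C: 13/8.
Taking the (1/11, 8/11, 2/11)-weighted average: (1/11)·(17/8) + (8/11)·(27/4) + (2/11)·(13/8) = 475/88.

475/88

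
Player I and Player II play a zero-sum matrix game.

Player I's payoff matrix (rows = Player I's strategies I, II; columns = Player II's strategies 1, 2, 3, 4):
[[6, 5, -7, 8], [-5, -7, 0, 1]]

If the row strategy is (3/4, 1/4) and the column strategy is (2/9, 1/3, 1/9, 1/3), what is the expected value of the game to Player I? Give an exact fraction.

Against (2/9, 1/3, 1/9, 1/3), each row's expected payoff is I: 44/9; II: -28/9.
Taking the (3/4, 1/4)-weighted average: (3/4)·(44/9) + (1/4)·(-28/9) = 26/9.

26/9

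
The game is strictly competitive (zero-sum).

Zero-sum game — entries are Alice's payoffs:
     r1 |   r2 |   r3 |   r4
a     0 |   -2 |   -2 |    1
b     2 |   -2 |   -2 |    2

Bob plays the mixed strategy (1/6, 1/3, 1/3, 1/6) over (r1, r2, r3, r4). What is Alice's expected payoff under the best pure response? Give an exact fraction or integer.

a: (0)·(1/6) + (-2)·(1/3) + (-2)·(1/3) + (1)·(1/6) = -7/6.
b: (2)·(1/6) + (-2)·(1/3) + (-2)·(1/3) + (2)·(1/6) = -2/3.
The best pure response is b with expected payoff -2/3.

-2/3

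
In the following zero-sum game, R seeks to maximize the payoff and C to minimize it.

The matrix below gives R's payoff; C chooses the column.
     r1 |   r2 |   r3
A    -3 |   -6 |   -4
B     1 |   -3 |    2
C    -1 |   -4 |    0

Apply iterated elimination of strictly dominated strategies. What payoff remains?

-3

Column r3 is strictly dominated by r2 for C (-6<-4, -3<2, -4<0); eliminate r3.
Column r1 is strictly dominated by r2 for C (-6<-3, -3<1, -4<-1); eliminate r1.
Row A is strictly dominated by row B (-3>-6); eliminate A.
Row C is strictly dominated by row B (-3>-4); eliminate C.
Only (B, r2) remains, with payoff -3.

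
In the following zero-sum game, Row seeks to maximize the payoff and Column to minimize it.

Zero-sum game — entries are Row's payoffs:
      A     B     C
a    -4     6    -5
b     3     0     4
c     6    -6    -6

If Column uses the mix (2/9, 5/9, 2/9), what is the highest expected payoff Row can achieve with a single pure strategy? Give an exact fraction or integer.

a: (-4)·(2/9) + (6)·(5/9) + (-5)·(2/9) = 4/3.
b: (3)·(2/9) + (0)·(5/9) + (4)·(2/9) = 14/9.
c: (6)·(2/9) + (-6)·(5/9) + (-6)·(2/9) = -10/3.
The best pure response is b with expected payoff 14/9.

14/9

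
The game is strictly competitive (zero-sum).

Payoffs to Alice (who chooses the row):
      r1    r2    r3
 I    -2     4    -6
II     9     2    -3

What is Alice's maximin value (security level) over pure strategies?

-3

The worst-case payoff for each row is I: -6, II: -3.
The best of these is -3.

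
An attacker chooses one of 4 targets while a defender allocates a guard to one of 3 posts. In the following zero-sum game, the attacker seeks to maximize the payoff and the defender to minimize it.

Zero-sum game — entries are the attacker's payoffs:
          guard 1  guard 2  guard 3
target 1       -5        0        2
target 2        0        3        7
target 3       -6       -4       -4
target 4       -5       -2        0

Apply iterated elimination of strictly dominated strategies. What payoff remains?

Row target 3 is strictly dominated by row target 1 (-5>-6, 0>-4, 2>-4); eliminate target 3.
Row target 4 is strictly dominated by row target 2 (0>-5, 3>-2, 7>0); eliminate target 4.
Row target 1 is strictly dominated by row target 2 (0>-5, 3>0, 7>2); eliminate target 1.
Column guard 2 is strictly dominated by guard 1 for the defender (0<3); eliminate guard 2.
Column guard 3 is strictly dominated by guard 1 for the defender (0<7); eliminate guard 3.
Only (target 2, guard 1) remains, with payoff 0.

0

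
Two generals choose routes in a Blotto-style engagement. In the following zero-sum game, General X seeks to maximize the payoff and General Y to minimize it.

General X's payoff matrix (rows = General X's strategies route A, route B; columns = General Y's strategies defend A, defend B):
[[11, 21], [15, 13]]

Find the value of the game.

Row minima are 11 and 13, so General X's maximin is 13; column maxima are 15 and 21, so General Y's minimax is 15. These differ, so the equilibrium is in mixed strategies.
Let General X play route A with probability p. General Y is indifferent when 11p + 15(1−p) = 21p + 13(1−p), giving p = 1/6.
Let General Y play defend A with probability q. General X is indifferent when 11q + 21(1−q) = 15q + 13(1−q), giving q = 2/3.
The value is 11·(2/3) + (21)·(1/3) = 43/3.

43/3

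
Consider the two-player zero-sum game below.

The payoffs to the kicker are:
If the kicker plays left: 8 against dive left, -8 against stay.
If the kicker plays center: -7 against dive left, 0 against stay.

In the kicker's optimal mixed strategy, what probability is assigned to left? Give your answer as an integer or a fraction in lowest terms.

7/23

Row minima are -8 and -7, so the kicker's maximin is -7; column maxima are 8 and 0, so the goalkeeper's minimax is 0. These differ, so the equilibrium is in mixed strategies.
Let the kicker play left with probability p. The goalkeeper is indifferent when 8p − 7(1−p) = −8p, giving p = 7/23.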